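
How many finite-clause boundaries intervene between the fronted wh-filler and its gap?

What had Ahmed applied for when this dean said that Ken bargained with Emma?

0

"what" originates inside the matrix clause — no clause boundary is crossed.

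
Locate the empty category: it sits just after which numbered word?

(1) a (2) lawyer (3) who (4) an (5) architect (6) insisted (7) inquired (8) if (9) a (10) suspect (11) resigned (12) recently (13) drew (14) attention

6

The displaced element is "a lawyer" (word 2).
It is linked across 1 clause boundary (Ø).
It functions as the subject of "inquired", so the gap sits immediately after word 6 ("insisted").
Base order: An architect insisted that a lawyer inquired if a suspect resigned recently.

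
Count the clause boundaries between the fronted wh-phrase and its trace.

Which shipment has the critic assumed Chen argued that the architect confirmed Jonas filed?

3

"which shipment" is extracted from the object of "filed".
Boundaries crossed, outermost first: [Ø], [that], [Ø] — 3 in total.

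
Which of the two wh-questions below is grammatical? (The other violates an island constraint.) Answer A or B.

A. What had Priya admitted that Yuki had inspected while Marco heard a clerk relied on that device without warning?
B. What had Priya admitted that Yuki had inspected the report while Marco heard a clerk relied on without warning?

In B, the wh-phrase is extracted from inside an adjunct island (introduced by "while"), which blocks movement.
In A, the extraction path crosses only that-complement boundaries, which are transparent.
So A is grammatical.

A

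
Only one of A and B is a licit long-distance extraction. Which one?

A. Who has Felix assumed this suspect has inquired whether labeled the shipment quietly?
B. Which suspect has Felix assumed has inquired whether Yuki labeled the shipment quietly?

B

In A, the wh-phrase is extracted from inside a wh-island (introduced by "whether"), which blocks movement.
In B, the extraction path crosses only that-complement boundaries, which are transparent.
So B is grammatical.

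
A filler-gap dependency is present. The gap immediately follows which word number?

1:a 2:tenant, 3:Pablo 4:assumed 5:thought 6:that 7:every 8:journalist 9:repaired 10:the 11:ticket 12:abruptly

4

The displaced element is "a tenant" (word 2).
It is linked across 1 clause boundary (Ø).
It functions as the subject of "thought", so the gap sits immediately after word 4 ("assumed").
Base order: Pablo assumed that a tenant thought that every journalist repaired the ticket abruptly.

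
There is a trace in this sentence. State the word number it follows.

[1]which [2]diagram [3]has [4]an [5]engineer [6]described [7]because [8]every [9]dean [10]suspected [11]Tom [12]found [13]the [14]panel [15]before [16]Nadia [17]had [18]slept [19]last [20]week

The displaced element is "which diagram" (word 2).
It functions as the direct object of "described", so the gap sits immediately after word 6 ("described").
Base order: An engineer has described which diagram because every dean suspected Tom found the panel before Nadia had slept last week.

6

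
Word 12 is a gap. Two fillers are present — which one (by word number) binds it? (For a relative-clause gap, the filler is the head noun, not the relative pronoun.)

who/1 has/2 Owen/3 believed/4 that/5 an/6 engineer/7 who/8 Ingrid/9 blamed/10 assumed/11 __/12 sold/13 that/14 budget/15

The marked gap is the subject of "sold".
Its filler is the fronted wh-phrase "who", at word 1.
(The other dependency links word 7 to a gap after word 10.)

1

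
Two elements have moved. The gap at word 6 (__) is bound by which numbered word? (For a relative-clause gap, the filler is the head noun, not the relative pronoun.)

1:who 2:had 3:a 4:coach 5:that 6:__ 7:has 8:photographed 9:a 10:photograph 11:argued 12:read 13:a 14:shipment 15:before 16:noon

4

The marked gap is inside the relative clause, the subject of "photographed".
Its filler is the head noun "coach" (via "that"), at word 4.
(The other dependency links word 1 to a gap after word 11.)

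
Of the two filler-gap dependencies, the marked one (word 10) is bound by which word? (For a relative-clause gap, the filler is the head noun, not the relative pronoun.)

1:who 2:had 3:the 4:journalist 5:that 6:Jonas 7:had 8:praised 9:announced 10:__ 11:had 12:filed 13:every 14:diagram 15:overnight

The marked gap is the subject of "filed".
Its filler is the fronted wh-phrase "who", at word 1.
(The other dependency links word 4 to a gap after word 8.)

1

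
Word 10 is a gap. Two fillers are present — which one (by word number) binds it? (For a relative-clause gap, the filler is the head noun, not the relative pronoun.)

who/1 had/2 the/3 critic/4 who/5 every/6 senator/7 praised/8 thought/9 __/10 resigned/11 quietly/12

The marked gap is the subject of "resigned".
Its filler is the fronted wh-phrase "who", at word 1.
(The other dependency links word 4 to a gap after word 8.)

1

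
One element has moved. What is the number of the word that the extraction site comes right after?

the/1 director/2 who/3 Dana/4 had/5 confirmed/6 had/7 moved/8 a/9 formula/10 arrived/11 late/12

The displaced element is "the director" (word 2).
It is linked across 1 clause boundary (Ø).
It functions as the subject of "moved", so the gap sits immediately after word 6 ("confirmed").
Base order: Dana had confirmed that the director had moved a formula.

6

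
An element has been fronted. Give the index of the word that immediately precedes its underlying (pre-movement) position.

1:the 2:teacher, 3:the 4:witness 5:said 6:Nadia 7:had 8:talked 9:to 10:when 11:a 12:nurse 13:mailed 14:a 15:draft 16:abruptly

The displaced element is "the teacher" (word 2).
It is linked across 1 clause boundary (Ø).
It functions as the object of the preposition "to" of "talked", so the gap sits immediately after word 9 ("to").
Base order: The witness said Nadia had talked to the teacher when a nurse mailed a draft abruptly.

9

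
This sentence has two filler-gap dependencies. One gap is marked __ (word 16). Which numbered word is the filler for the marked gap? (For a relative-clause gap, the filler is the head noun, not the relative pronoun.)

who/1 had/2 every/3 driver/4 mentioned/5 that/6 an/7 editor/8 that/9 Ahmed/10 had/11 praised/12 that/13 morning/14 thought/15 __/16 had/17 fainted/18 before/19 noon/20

The marked gap is the subject of "fainted".
Its filler is the fronted wh-phrase "who", at word 1.
(The other dependency links word 8 to a gap after word 12.)

1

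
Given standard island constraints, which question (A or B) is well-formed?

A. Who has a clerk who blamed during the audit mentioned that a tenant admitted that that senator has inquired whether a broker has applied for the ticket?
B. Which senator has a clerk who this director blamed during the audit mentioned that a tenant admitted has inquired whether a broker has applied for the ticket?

In A, the wh-phrase is extracted from inside a complex-NP island (relative clause) (introduced by "who"), which blocks movement.
In B, the extraction path crosses only that-complement boundaries, which are transparent.
So B is grammatical.

B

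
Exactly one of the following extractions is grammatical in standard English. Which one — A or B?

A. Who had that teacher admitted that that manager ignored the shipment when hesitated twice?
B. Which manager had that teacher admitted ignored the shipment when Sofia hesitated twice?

B

In A, the wh-phrase is extracted from inside an adjunct island (introduced by "when"), which blocks movement.
In B, the extraction path crosses only that-complement boundaries, which are transparent.
So B is grammatical.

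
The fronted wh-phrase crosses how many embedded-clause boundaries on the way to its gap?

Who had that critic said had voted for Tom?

1

"who" is extracted from the subject of "voted".
Boundaries crossed, outermost first: [Ø] — 1 in total.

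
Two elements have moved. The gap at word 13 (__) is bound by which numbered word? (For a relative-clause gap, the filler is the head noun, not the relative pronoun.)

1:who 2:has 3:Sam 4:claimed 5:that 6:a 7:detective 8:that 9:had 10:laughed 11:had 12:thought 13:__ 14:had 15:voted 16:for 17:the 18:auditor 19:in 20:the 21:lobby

The marked gap is the subject of "voted".
Its filler is the fronted wh-phrase "who", at word 1.
(The other dependency links word 7 to a gap after word 8.)

1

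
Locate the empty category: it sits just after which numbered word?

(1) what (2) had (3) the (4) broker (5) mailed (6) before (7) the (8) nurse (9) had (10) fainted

5

The displaced element is "what" (word 1).
It functions as the direct object of "mailed", so the gap sits immediately after word 5 ("mailed").
Base order: The broker had mailed what before the nurse had fainted.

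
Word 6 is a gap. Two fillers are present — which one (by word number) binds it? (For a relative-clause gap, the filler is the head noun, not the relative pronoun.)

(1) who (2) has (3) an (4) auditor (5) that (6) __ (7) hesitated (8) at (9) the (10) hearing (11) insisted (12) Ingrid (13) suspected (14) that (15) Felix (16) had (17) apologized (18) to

4

The marked gap is inside the relative clause, the subject of "hesitated".
Its filler is the head noun "auditor" (via "that"), at word 4.
(The other dependency links word 1 to a gap after word 18.)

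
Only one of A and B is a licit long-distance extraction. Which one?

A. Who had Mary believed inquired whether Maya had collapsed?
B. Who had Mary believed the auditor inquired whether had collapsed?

A

In B, the wh-phrase is extracted from inside a wh-island (introduced by "whether"), which blocks movement.
In A, the extraction path crosses only that-complement boundaries, which are transparent.
So A is grammatical.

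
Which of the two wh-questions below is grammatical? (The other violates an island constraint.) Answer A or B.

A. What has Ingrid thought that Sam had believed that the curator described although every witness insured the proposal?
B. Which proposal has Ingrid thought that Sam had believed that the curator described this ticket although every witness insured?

In B, the wh-phrase is extracted from inside an adjunct island (introduced by "although"), which blocks movement.
In A, the extraction path crosses only that-complement boundaries, which are transparent.
So A is grammatical.

A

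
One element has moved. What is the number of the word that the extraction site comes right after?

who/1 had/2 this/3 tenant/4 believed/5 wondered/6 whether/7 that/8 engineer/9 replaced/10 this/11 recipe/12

The displaced element is "who" (word 1).
It is linked across 1 clause boundary (Ø).
It functions as the subject of "wondered", so the gap sits immediately after word 5 ("believed").
Base order: This tenant had believed who wondered whether that engineer replaced this recipe.

5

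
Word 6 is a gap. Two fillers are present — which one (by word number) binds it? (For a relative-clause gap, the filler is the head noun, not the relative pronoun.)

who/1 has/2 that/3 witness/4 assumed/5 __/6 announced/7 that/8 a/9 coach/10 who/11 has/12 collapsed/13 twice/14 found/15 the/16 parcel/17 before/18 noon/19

The marked gap is the subject of "announced".
Its filler is the fronted wh-phrase "who", at word 1.
(The other dependency links word 10 to a gap after word 11.)

1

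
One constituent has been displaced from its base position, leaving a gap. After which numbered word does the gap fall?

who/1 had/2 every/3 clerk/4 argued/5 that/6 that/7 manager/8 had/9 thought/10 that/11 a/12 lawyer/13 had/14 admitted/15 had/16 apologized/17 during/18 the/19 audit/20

The displaced element is "who" (word 1).
It is linked across 3 clause boundaries (that → that → Ø).
It functions as the subject of "apologized", so the gap sits immediately after word 15 ("admitted").
Base order: Every clerk had argued that that manager had thought that a lawyer had admitted that who had apologized during the audit.

15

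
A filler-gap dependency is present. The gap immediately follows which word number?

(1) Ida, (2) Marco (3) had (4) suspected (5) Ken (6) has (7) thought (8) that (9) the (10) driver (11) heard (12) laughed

11

The displaced element is "Ida" (word 1).
It is linked across 3 clause boundaries (Ø → that → Ø).
It functions as the subject of "laughed", so the gap sits immediately after word 11 ("heard").
Base order: Marco had suspected Ken has thought that the driver heard that Ida laughed.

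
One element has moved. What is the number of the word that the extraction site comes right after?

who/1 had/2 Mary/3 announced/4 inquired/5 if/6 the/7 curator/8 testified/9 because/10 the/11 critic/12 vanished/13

4

The displaced element is "who" (word 1).
It is linked across 1 clause boundary (Ø).
It functions as the subject of "inquired", so the gap sits immediately after word 4 ("announced").
Base order: Mary had announced that who inquired if the curator testified because the critic vanished.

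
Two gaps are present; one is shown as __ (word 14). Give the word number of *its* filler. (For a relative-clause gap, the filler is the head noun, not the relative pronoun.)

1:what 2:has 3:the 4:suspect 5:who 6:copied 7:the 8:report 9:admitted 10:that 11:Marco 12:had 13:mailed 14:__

The marked gap is the direct object of "mailed".
Its filler is the fronted wh-phrase "what", at word 1.
(The other dependency links word 4 to a gap after word 5.)

1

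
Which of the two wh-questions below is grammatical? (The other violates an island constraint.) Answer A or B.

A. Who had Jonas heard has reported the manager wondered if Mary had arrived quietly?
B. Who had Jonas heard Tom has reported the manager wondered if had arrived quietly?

A

In B, the wh-phrase is extracted from inside a wh-island (introduced by "if"), which blocks movement.
In A, the extraction path crosses only that-complement boundaries, which are transparent.
So A is grammatical.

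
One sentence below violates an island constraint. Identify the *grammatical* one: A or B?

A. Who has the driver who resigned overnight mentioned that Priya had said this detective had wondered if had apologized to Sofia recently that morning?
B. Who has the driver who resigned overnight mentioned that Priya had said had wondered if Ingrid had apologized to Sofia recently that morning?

B

In A, the wh-phrase is extracted from inside a wh-island (introduced by "if"), which blocks movement.
In B, the extraction path crosses only that-complement boundaries, which are transparent.
So B is grammatical.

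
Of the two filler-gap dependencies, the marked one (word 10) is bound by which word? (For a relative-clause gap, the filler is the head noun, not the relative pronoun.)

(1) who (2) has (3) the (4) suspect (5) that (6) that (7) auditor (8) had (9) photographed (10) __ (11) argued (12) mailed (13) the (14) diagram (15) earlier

4

The marked gap is inside the relative clause, the direct object of "photographed".
Its filler is the head noun "suspect" (via "that"), at word 4.
(The other dependency links word 1 to a gap after word 11.)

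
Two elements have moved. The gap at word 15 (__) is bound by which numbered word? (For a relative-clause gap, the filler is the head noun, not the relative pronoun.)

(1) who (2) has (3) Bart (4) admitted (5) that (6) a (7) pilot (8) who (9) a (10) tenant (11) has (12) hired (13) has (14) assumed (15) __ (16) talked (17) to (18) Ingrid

The marked gap is the subject of "talked".
Its filler is the fronted wh-phrase "who", at word 1.
(The other dependency links word 7 to a gap after word 12.)

1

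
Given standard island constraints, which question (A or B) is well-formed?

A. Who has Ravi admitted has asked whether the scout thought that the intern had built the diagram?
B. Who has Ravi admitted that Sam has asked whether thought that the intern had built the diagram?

A

In B, the wh-phrase is extracted from inside a wh-island (introduced by "whether"), which blocks movement.
In A, the extraction path crosses only that-complement boundaries, which are transparent.
So A is grammatical.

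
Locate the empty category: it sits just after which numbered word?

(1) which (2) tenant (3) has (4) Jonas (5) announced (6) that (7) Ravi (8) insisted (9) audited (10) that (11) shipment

The displaced element is "which tenant" (word 2).
It is linked across 2 clause boundaries (that → Ø).
It functions as the subject of "audited", so the gap sits immediately after word 8 ("insisted").
Base order: Jonas has announced that Ravi insisted that which tenant audited that shipment.

8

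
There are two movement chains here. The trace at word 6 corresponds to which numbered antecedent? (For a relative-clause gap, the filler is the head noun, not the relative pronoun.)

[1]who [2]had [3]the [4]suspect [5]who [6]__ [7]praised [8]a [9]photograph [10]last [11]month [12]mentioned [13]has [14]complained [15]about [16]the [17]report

The marked gap is inside the relative clause, the subject of "praised".
Its filler is the head noun "suspect" (via "who"), at word 4.
(The other dependency links word 1 to a gap after word 12.)

4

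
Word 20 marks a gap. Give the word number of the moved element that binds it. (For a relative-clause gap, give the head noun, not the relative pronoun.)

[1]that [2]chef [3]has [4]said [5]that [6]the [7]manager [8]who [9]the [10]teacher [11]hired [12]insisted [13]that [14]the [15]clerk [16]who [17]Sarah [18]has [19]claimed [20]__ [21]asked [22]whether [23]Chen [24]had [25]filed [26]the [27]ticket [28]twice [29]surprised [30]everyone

The gap at 20 is the subject of "asked", inside a relative clause.
The relative pronoun is "who" (word 16); it is bound by the head noun immediately before it.
Its filler is the head noun "clerk", at word 15.

15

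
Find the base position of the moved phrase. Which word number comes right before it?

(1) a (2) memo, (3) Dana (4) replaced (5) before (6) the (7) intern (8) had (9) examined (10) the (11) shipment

The displaced element is "a memo" (word 2).
It functions as the direct object of "replaced", so the gap sits immediately after word 4 ("replaced").
Base order: Dana replaced a memo before the intern had examined the shipment.

4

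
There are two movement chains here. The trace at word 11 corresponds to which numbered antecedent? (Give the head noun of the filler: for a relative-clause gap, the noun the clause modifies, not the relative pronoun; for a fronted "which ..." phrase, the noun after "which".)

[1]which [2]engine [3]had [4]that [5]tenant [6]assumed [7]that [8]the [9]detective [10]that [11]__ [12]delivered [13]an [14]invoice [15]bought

9

The marked gap is inside the relative clause, the subject of "delivered".
Its filler is the head noun "detective" (via "that"), at word 9.
(The other dependency links word 2 to a gap after word 15.)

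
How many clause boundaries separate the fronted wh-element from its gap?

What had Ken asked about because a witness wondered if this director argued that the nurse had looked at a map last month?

"what" originates inside the matrix clause — no clause boundary is crossed.

0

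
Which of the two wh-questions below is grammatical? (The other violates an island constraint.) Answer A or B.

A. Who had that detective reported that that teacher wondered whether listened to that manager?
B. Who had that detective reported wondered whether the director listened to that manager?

In A, the wh-phrase is extracted from inside a wh-island (introduced by "whether"), which blocks movement.
In B, the extraction path crosses only that-complement boundaries, which are transparent.
So B is grammatical.

B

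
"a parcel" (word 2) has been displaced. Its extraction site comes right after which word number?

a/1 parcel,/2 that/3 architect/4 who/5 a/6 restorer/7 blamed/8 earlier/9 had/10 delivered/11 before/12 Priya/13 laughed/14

The displaced element is "a parcel" (word 2).
It functions as the direct object of "delivered", so the gap sits immediately after word 11 ("delivered").
Base order: That architect who a restorer blamed earlier had delivered a parcel before Priya laughed.

11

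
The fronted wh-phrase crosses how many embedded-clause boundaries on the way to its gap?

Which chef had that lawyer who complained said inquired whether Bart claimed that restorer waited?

1

"which chef" is extracted from the subject of "inquired".
Boundaries crossed, outermost first: [Ø] — 1 in total.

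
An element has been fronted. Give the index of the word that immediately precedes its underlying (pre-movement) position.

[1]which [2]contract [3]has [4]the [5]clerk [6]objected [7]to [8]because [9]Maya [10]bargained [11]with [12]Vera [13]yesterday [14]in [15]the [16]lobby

7

The displaced element is "which contract" (word 2).
It functions as the object of the preposition "to" of "objected", so the gap sits immediately after word 7 ("to").
Base order: The clerk has objected to which contract because Maya bargained with Vera yesterday in the lobby.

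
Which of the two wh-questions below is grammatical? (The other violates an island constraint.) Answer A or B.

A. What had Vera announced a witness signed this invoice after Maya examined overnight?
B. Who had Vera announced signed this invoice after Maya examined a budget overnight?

In A, the wh-phrase is extracted from inside an adjunct island (introduced by "after"), which blocks movement.
In B, the extraction path crosses only that-complement boundaries, which are transparent.
So B is grammatical.

B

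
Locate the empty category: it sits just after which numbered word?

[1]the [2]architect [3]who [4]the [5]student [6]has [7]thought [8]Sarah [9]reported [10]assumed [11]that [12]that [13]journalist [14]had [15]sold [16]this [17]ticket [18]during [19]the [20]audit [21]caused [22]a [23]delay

The displaced element is "the architect" (word 2).
It is linked across 2 clause boundaries (Ø → Ø).
It functions as the subject of "assumed", so the gap sits immediately after word 9 ("reported").
Base order: The student has thought Sarah reported the architect assumed that that journalist had sold this ticket during the audit.

9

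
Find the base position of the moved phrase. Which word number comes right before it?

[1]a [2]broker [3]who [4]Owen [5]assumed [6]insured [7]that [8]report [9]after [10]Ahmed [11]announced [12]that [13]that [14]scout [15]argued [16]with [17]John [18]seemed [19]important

5

The displaced element is "a broker" (word 2).
It is linked across 1 clause boundary (Ø).
It functions as the subject of "insured", so the gap sits immediately after word 5 ("assumed").
Base order: Owen assumed a broker insured that report after Ahmed announced that that scout argued with John.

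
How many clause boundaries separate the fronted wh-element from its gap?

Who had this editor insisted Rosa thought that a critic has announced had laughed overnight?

"who" is extracted from the subject of "laughed".
Boundaries crossed, outermost first: [Ø], [that], [Ø] — 3 in total.

3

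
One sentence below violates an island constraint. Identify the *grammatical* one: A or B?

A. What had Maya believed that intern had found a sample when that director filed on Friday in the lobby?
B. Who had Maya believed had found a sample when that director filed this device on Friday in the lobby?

In A, the wh-phrase is extracted from inside an adjunct island (introduced by "when"), which blocks movement.
In B, the extraction path crosses only that-complement boundaries, which are transparent.
So B is grammatical.

B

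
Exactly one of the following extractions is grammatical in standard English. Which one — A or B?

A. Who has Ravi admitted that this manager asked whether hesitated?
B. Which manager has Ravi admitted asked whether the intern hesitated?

In A, the wh-phrase is extracted from inside a wh-island (introduced by "whether"), which blocks movement.
In B, the extraction path crosses only that-complement boundaries, which are transparent.
So B is grammatical.

B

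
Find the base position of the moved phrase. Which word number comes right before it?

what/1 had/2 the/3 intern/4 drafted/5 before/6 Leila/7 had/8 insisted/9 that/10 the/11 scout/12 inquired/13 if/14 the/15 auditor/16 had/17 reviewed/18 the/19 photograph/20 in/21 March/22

The displaced element is "what" (word 1).
It functions as the direct object of "drafted", so the gap sits immediately after word 5 ("drafted").
Base order: The intern had drafted what before Leila had insisted that the scout inquired if the auditor had reviewed the photograph in March.

5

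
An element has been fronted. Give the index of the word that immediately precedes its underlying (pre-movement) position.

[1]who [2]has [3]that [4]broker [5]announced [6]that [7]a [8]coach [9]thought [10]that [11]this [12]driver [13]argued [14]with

14

The displaced element is "who" (word 1).
It is linked across 2 clause boundaries (that → that).
It functions as the object of the preposition "with" of "argued", so the gap sits immediately after word 14 ("with").
Base order: That broker has announced that a coach thought that this driver argued with who.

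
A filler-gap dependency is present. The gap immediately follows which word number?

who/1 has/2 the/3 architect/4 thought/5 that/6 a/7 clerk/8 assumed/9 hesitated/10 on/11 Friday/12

9

The displaced element is "who" (word 1).
It is linked across 2 clause boundaries (that → Ø).
It functions as the subject of "hesitated", so the gap sits immediately after word 9 ("assumed").
Base order: The architect has thought that a clerk assumed who hesitated on Friday.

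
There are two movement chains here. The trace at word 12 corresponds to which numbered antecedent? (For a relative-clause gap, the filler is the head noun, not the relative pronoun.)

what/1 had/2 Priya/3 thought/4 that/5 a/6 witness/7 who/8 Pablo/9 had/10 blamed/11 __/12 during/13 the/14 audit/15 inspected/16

The marked gap is inside the relative clause, the direct object of "blamed".
Its filler is the head noun "witness" (via "who"), at word 7.
(The other dependency links word 1 to a gap after word 16.)

7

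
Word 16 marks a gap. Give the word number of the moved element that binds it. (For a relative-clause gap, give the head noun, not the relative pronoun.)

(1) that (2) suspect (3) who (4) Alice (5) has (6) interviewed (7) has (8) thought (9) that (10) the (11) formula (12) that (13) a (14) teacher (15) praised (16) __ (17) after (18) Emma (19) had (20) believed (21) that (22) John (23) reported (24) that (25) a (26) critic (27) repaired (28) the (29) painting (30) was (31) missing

11

The gap at 16 is the object of "praised", inside a relative clause.
The relative pronoun is "that" (word 12); it is bound by the head noun immediately before it.
Its filler is the head noun "formula", at word 11.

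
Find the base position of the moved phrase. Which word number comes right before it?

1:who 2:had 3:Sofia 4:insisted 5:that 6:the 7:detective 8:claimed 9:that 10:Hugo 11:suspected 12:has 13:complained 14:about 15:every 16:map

11

The displaced element is "who" (word 1).
It is linked across 3 clause boundaries (that → that → Ø).
It functions as the subject of "complained", so the gap sits immediately after word 11 ("suspected").
Base order: Sofia had insisted that the detective claimed that Hugo suspected who has complained about every map.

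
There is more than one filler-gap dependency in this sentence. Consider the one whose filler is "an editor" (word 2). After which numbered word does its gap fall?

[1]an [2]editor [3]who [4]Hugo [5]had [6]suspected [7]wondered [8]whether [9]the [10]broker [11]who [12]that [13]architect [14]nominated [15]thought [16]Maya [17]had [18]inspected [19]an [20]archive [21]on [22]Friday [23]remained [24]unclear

6

The displaced element is "an editor" (word 2).
It is linked across 1 clause boundary (Ø).
It functions as the subject of "wondered", so the gap sits immediately after word 6 ("suspected").
Base order: Hugo had suspected that an editor wondered whether the broker who that architect nominated thought Maya had inspected an archive on Friday.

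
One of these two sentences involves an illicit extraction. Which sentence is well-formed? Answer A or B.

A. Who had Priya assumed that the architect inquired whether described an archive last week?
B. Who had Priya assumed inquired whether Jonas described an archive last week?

B

In A, the wh-phrase is extracted from inside a wh-island (introduced by "whether"), which blocks movement.
In B, the extraction path crosses only that-complement boundaries, which are transparent.
So B is grammatical.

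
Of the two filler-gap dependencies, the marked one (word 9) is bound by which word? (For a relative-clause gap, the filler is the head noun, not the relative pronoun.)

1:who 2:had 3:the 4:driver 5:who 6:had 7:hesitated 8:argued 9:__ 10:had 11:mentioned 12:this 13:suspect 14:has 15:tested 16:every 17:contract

1

The marked gap is the subject of "mentioned".
Its filler is the fronted wh-phrase "who", at word 1.
(The other dependency links word 4 to a gap after word 5.)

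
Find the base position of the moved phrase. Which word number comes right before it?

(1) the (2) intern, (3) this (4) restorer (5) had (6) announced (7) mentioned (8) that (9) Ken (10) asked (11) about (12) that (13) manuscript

The displaced element is "the intern" (word 2).
It is linked across 1 clause boundary (Ø).
It functions as the subject of "mentioned", so the gap sits immediately after word 6 ("announced").
Base order: This restorer had announced the intern mentioned that Ken asked about that manuscript.

6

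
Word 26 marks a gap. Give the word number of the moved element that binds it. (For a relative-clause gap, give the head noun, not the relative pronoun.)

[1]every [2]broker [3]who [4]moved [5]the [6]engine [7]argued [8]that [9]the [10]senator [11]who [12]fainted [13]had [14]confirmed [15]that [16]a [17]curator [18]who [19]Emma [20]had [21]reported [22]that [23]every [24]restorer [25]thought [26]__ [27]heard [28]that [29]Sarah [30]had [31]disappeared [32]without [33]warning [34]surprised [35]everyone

17

The gap at 26 is the subject of "heard", inside a relative clause.
The relative pronoun is "who" (word 18); it is bound by the head noun immediately before it.
Its filler is the head noun "curator", at word 17.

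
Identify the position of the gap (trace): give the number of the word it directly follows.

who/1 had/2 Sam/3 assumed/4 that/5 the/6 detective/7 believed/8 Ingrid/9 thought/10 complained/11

The displaced element is "who" (word 1).
It is linked across 3 clause boundaries (that → Ø → Ø).
It functions as the subject of "complained", so the gap sits immediately after word 10 ("thought").
Base order: Sam had assumed that the detective believed Ingrid thought that who complained.

10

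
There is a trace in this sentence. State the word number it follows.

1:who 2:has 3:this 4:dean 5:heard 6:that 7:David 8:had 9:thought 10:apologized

9

The displaced element is "who" (word 1).
It is linked across 2 clause boundaries (that → Ø).
It functions as the subject of "apologized", so the gap sits immediately after word 9 ("thought").
Base order: This dean has heard that David had thought that who apologized.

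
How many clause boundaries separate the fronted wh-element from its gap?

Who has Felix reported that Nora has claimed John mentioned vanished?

"who" is extracted from the subject of "vanished".
Boundaries crossed, outermost first: [that], [Ø], [Ø] — 3 in total.

3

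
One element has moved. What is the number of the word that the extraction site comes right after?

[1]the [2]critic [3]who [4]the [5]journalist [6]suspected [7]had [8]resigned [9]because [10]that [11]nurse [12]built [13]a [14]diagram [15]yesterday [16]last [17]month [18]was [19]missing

6

The displaced element is "the critic" (word 2).
It is linked across 1 clause boundary (Ø).
It functions as the subject of "resigned", so the gap sits immediately after word 6 ("suspected").
Base order: The journalist suspected the critic had resigned because that nurse built a diagram yesterday last month.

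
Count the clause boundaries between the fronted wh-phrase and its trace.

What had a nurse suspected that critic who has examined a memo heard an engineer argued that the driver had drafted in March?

3

"what" is extracted from the object of "drafted".
Boundaries crossed, outermost first: [Ø], [Ø], [that] — 3 in total.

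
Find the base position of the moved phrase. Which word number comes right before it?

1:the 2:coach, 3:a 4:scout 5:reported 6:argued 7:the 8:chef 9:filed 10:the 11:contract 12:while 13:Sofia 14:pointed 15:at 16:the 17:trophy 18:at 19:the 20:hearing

The displaced element is "the coach" (word 2).
It is linked across 1 clause boundary (Ø).
It functions as the subject of "argued", so the gap sits immediately after word 5 ("reported").
Base order: A scout reported that the coach argued the chef filed the contract while Sofia pointed at the trophy at the hearing.

5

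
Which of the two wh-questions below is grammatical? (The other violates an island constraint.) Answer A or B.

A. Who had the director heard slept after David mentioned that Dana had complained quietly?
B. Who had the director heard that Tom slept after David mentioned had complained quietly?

In B, the wh-phrase is extracted from inside an adjunct island (introduced by "after"), which blocks movement.
In A, the extraction path crosses only that-complement boundaries, which are transparent.
So A is grammatical.

A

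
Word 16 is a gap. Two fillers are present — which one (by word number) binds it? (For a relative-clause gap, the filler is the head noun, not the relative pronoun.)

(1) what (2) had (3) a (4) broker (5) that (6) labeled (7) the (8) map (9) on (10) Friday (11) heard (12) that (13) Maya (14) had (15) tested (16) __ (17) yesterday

1

The marked gap is the direct object of "tested".
Its filler is the fronted wh-phrase "what", at word 1.
(The other dependency links word 4 to a gap after word 5.)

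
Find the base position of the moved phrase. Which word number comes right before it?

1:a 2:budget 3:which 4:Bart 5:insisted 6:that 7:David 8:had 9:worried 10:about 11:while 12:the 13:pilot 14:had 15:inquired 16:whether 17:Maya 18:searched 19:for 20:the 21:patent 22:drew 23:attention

The displaced element is "a budget" (word 2).
It is linked across 1 clause boundary (that).
It functions as the object of the preposition "about" of "worried", so the gap sits immediately after word 10 ("about").
Base order: Bart insisted that David had worried about a budget while the pilot had inquired whether Maya searched for the patent.

10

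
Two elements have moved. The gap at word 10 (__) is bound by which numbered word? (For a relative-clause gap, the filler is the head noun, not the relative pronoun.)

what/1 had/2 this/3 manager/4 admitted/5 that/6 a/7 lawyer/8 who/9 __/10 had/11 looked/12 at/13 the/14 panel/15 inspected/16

The marked gap is inside the relative clause, the subject of "looked".
Its filler is the head noun "lawyer" (via "who"), at word 8.
(The other dependency links word 1 to a gap after word 16.)

8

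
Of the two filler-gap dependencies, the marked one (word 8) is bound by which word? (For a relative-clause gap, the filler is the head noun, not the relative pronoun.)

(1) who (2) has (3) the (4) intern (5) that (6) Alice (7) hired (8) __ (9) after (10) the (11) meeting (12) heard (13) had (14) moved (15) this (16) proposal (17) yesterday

The marked gap is inside the relative clause, the direct object of "hired".
Its filler is the head noun "intern" (via "that"), at word 4.
(The other dependency links word 1 to a gap after word 12.)

4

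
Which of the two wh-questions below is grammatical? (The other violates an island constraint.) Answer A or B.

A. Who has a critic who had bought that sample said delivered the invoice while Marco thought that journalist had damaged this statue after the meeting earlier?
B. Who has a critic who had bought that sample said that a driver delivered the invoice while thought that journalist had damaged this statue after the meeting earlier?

In B, the wh-phrase is extracted from inside an adjunct island (introduced by "while"), which blocks movement.
In A, the extraction path crosses only that-complement boundaries, which are transparent.
So A is grammatical.

A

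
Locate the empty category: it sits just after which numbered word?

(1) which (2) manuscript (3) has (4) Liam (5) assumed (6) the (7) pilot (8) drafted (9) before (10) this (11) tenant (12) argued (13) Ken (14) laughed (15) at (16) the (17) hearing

The displaced element is "which manuscript" (word 2).
It is linked across 1 clause boundary (Ø).
It functions as the direct object of "drafted", so the gap sits immediately after word 8 ("drafted").
Base order: Liam has assumed the pilot drafted which manuscript before this tenant argued Ken laughed at the hearing.

8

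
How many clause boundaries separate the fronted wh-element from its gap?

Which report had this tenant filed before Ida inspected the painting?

0

"which report" originates inside the matrix clause — no clause boundary is crossed.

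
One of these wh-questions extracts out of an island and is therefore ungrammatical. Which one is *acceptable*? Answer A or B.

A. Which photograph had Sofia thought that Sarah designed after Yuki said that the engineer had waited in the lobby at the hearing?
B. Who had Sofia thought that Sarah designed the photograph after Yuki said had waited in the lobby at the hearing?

A

In B, the wh-phrase is extracted from inside an adjunct island (introduced by "after"), which blocks movement.
In A, the extraction path crosses only that-complement boundaries, which are transparent.
So A is grammatical.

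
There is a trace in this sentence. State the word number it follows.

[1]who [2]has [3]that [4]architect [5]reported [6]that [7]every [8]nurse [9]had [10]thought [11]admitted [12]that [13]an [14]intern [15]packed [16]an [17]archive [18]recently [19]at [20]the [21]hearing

10

The displaced element is "who" (word 1).
It is linked across 2 clause boundaries (that → Ø).
It functions as the subject of "admitted", so the gap sits immediately after word 10 ("thought").
Base order: That architect has reported that every nurse had thought who admitted that an intern packed an archive recently at the hearing.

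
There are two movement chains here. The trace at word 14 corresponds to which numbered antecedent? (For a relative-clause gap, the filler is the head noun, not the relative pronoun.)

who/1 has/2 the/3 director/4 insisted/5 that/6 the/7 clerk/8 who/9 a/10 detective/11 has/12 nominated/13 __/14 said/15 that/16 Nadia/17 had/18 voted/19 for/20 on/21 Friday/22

8

The marked gap is inside the relative clause, the direct object of "nominated".
Its filler is the head noun "clerk" (via "who"), at word 8.
(The other dependency links word 1 to a gap after word 20.)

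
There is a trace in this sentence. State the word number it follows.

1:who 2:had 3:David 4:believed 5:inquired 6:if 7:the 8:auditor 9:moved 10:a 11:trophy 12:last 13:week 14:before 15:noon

The displaced element is "who" (word 1).
It is linked across 1 clause boundary (Ø).
It functions as the subject of "inquired", so the gap sits immediately after word 4 ("believed").
Base order: David had believed that who inquired if the auditor moved a trophy last week before noon.

4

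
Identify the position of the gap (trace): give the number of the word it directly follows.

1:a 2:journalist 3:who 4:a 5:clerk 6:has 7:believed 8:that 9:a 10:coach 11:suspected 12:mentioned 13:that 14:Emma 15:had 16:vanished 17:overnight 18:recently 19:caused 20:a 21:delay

The displaced element is "a journalist" (word 2).
It is linked across 2 clause boundaries (that → Ø).
It functions as the subject of "mentioned", so the gap sits immediately after word 11 ("suspected").
Base order: A clerk has believed that a coach suspected that a journalist mentioned that Emma had vanished overnight recently.

11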